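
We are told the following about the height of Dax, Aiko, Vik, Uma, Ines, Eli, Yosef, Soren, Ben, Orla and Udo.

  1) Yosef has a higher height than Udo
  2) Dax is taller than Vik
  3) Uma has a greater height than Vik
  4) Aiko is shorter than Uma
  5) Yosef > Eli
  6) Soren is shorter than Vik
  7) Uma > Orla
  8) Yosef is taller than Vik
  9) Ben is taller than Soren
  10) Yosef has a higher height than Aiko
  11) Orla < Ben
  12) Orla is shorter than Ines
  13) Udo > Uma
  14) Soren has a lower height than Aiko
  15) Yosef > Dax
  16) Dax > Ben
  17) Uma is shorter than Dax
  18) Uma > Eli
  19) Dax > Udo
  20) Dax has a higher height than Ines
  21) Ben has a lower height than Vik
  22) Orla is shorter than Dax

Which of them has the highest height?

Yosef

Chaining downward from Yosef: directly below it, Aiko, Vik, Eli, Udo, Dax; then Soren, Orla, Ben, Ines, Uma.
That covers every other element, and nothing is given above Yosef, so Yosef is the highest height.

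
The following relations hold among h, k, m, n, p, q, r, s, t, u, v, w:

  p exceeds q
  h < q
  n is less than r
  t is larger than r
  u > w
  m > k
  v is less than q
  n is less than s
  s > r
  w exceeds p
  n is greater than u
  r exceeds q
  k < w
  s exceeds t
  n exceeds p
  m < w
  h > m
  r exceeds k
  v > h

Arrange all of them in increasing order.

k < m < h < v < q < p < w < u < n < r < t < s

Each adjacent pair is fixed by a given relation: k < m; m < h; h < v; v < q; q < p; p < w; w < u; u < n; n < r; r < t; t < s. Chaining them end to end gives the full order.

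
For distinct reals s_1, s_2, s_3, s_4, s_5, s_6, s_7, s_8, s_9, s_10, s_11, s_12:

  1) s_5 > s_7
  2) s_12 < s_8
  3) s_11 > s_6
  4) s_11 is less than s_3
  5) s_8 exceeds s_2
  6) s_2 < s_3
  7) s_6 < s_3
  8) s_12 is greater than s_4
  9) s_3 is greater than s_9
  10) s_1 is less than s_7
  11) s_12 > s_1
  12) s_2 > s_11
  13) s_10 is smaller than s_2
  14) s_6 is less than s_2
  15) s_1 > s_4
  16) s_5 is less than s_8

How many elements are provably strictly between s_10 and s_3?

The relations place s_10 below s_3. An element lies strictly between them when it is forced above s_10 and also forced below s_3.
Above s_10: {s_2, s_8}. Below s_3: {s_6, s_11, s_2, s_9}.
Intersection: {s_2} — 1.

1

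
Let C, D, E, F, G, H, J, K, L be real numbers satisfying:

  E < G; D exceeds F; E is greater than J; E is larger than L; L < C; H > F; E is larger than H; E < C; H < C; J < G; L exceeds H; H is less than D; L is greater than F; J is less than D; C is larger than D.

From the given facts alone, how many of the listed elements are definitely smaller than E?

From E the given relations immediately reach J, H, L.
From those, F — 4 in total.
No other element is forced below E by the given relations, so the count is 4.

4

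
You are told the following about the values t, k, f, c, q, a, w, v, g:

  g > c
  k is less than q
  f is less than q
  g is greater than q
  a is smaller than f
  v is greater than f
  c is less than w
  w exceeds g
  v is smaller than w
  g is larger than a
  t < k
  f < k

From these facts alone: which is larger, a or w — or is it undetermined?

w

a < f and f < k give a < k.
With k < q: a < f < k < q.
With q < g: a < f < k < q < g.
With g < w: a < f < k < q < g < w.
So w is larger.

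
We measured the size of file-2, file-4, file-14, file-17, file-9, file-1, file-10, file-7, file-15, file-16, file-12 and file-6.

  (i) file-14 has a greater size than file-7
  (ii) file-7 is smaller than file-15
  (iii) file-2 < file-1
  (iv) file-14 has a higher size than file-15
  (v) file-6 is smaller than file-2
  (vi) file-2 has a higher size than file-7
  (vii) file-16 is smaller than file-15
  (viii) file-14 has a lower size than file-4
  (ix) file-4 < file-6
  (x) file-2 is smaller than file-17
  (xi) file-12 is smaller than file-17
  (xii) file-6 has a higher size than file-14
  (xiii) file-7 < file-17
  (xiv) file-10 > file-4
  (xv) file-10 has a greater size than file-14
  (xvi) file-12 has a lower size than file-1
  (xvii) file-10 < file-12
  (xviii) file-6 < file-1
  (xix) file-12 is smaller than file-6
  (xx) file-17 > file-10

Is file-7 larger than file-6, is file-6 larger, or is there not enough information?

file-6

file-7 < file-15 and file-15 < file-14 give file-7 < file-14.
Then file-14 < file-4 extends the chain to file-4.
With file-4 < file-10: file-7 < file-15 < file-14 < file-4 < file-10.
Then file-10 < file-12 extends the chain to file-12.
With file-12 < file-6: file-7 < file-15 < file-14 < file-4 < file-10 < file-12 < file-6.
So file-6 is larger.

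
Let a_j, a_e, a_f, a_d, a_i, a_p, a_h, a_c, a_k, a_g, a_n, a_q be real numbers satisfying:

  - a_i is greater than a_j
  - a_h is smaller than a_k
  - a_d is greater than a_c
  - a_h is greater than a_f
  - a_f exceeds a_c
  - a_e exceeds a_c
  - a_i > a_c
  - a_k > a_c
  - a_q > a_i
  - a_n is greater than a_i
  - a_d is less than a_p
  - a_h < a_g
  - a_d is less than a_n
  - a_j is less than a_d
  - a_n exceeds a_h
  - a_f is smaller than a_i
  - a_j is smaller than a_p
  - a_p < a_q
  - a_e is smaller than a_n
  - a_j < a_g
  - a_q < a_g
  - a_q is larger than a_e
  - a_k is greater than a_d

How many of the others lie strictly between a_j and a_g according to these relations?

4

Chaining upward from a_j reaches: a_d, a_p, a_i, a_k, a_q, a_n.
Chaining downward from a_g reaches: a_c, a_f, a_e, a_d, a_p, a_h, a_i, a_q.
Strictly between a_j and a_g are those in both lists: a_d, a_p, a_i, a_q — 4 elements.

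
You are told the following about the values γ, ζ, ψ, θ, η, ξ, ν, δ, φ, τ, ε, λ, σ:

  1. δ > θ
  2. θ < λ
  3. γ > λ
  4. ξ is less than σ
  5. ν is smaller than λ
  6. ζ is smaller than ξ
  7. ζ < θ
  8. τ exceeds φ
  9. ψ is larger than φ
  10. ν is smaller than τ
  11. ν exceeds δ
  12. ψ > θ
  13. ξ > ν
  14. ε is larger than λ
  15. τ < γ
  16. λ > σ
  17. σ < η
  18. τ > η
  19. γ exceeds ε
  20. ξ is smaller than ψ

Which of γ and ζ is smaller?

The relevant relations are ζ < θ; θ < δ; δ < ν; ν < ξ; ξ < σ; σ < η; η < τ; τ < γ.
Together: ζ < θ < δ < ν < ξ < σ < η < τ < γ.
So ζ < γ; ζ is the smaller of the two.

ζ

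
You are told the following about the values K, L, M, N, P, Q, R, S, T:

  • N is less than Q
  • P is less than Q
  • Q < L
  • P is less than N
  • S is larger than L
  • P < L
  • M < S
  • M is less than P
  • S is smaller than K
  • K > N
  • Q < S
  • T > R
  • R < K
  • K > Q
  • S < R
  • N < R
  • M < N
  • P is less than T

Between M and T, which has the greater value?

Following the relations from M: M < P < Q < L < S < R < T.
So M < T; T is the larger of the two.

T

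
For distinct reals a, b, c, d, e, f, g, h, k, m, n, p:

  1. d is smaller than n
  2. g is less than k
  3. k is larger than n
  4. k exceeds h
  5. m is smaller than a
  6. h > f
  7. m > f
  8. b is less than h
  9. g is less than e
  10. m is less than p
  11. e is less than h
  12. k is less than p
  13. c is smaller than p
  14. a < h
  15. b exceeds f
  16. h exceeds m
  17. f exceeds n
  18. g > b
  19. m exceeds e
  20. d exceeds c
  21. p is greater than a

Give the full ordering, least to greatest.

Nothing is placed below c, so it is least; from there c < d; d < n; n < f; f < b; b < g; g < e; e < m; m < a; a < h; h < k; k < p, each given directly.

c < d < n < f < b < g < e < m < a < h < k < p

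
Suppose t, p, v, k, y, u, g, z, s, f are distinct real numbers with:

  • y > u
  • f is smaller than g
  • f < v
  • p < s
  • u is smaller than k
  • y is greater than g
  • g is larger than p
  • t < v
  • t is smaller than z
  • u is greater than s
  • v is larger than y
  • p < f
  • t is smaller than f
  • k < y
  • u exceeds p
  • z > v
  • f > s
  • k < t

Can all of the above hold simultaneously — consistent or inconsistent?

consistent

Every relation is compatible with p < s < u < k < t < f < g < y < v < z; the set is consistent.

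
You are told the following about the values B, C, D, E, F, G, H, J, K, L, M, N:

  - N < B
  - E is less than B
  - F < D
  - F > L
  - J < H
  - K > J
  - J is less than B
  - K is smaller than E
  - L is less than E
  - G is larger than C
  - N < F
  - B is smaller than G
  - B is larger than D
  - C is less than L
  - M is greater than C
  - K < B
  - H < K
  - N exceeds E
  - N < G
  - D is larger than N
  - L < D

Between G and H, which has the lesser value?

Chaining the given relations: H < K < E < N < F < D < B < G.
So H < G; H is the smaller of the two.

H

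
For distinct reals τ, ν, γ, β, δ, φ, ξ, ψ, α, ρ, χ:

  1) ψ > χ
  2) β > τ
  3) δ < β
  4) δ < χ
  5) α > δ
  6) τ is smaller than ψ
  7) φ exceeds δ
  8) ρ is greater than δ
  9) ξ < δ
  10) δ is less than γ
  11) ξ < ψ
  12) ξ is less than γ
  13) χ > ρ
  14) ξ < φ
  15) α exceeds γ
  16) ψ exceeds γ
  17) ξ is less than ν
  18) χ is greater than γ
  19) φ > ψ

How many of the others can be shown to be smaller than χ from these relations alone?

4

Directly below χ: δ, ρ, γ.
One step further: ξ (4 so far).
No other element is forced below χ by the given relations, so the count is 4.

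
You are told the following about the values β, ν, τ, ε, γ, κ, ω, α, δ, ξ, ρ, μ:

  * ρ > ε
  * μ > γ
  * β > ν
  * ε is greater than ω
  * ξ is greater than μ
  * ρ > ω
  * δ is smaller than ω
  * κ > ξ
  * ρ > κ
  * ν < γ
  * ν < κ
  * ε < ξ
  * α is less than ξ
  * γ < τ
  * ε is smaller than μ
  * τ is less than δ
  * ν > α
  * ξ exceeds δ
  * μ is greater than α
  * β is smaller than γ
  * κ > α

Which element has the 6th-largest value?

ω

The consecutive relations fix a unique order: α < ν < β < γ < τ < δ < ω < ε < μ < ξ < κ < ρ.
The 6th largest is ω.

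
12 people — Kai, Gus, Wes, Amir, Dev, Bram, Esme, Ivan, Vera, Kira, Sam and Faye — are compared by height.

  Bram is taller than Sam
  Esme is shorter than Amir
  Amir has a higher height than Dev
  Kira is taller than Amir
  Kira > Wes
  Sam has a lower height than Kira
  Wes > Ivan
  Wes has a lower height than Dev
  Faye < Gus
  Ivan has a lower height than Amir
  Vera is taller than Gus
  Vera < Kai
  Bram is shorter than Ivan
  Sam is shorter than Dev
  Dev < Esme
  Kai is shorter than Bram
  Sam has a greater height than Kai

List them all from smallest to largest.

Faye < Gus < Vera < Kai < Sam < Bram < Ivan < Wes < Dev < Esme < Amir < Kira

Each adjacent pair is fixed by a given relation: Faye < Gus; Gus < Vera; Vera < Kai; Kai < Sam; Sam < Bram; Bram < Ivan; Ivan < Wes; Wes < Dev; Dev < Esme; Esme < Amir; Amir < Kira. Chaining them end to end gives the full order.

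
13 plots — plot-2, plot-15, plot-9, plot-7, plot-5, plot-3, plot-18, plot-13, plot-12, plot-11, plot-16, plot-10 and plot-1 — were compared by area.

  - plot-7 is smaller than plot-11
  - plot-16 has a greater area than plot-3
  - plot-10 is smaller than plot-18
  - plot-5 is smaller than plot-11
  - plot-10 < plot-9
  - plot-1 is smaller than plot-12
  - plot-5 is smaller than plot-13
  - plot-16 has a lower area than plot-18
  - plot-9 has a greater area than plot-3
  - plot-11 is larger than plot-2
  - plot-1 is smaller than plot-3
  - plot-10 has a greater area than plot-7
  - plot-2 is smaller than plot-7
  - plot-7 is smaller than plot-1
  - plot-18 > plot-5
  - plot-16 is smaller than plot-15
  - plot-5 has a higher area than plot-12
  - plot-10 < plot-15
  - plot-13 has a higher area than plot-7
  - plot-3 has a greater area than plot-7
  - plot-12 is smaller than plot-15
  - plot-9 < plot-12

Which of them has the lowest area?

plot-2

Chaining upward from plot-2: directly above it, plot-7, plot-11; then plot-1, plot-3, plot-10, plot-13; then plot-9, plot-16, plot-12, plot-18, plot-15; then plot-5.
That covers every other element, and nothing is given below plot-2, so plot-2 is the lowest area.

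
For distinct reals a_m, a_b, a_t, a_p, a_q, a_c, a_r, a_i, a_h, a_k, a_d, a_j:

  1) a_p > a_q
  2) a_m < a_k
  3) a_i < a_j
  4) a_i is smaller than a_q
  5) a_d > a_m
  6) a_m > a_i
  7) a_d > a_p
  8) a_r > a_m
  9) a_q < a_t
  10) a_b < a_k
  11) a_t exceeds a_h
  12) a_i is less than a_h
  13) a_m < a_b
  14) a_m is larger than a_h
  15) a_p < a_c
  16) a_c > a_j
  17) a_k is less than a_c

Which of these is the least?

a_i

Chaining upward from a_i: directly above it, a_h, a_m, a_j, a_q; then a_b, a_k, a_p, a_d, a_r, a_c, a_t.
That covers every other element, and nothing is given below a_i, so a_i is the least.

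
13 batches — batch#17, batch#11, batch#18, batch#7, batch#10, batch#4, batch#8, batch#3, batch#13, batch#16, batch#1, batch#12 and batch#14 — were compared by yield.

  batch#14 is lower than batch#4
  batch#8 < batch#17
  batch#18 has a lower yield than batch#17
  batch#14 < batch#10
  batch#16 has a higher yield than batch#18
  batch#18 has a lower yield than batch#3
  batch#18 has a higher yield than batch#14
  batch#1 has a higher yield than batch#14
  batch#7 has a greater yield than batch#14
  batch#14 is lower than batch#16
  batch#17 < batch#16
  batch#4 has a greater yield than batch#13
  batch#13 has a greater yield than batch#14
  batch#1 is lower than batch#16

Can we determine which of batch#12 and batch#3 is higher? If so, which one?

Following every chain through batch#12: nothing is chained to batch#12.
batch#3 is not reached, and no chain runs the other way from batch#3 to batch#12.
So the given relations leave the order of batch#12 and batch#3 undetermined.

undetermined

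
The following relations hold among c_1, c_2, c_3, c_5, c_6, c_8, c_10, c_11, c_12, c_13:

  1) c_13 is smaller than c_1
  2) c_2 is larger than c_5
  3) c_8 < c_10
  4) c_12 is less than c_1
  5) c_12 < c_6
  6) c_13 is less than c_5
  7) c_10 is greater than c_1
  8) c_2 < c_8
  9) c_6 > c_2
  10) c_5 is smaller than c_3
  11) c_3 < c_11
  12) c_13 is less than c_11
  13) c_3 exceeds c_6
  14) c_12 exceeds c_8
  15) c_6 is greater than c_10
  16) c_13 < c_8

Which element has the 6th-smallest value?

The consecutive relations fix a unique order: c_13 < c_5 < c_2 < c_8 < c_12 < c_1 < c_10 < c_6 < c_3 < c_11.
The 6th smallest is c_1.

c_1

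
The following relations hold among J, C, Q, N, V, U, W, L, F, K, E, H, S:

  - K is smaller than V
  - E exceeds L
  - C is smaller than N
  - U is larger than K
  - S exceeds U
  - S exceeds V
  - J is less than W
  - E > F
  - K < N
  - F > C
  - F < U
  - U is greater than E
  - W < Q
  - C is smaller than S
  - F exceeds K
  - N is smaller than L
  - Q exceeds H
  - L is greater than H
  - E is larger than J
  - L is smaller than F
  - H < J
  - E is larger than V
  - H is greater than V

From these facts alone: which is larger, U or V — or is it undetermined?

V < H < L < F < U, by transitivity through H, L, F.
So U is larger.

U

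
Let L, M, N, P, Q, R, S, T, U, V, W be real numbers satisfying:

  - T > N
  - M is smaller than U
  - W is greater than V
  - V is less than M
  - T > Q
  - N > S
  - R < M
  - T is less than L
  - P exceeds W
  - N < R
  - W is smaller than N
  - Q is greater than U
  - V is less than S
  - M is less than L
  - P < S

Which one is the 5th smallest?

Piecing the relations together gives one ordering: V < W < P < S < N < R < M < U < Q < T < L.
The 5th smallest is N.

N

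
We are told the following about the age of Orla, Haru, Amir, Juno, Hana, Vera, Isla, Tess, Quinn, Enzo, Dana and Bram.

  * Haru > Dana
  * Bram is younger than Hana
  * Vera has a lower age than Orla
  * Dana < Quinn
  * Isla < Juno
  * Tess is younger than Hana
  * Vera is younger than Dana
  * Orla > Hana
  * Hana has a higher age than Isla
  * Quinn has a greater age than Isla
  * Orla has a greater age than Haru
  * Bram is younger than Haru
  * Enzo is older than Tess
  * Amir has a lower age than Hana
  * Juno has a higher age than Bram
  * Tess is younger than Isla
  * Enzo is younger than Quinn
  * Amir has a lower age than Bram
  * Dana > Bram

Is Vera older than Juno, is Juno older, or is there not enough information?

Following every chain through Vera: above Vera we get Dana, Quinn, Haru, Orla.
Juno is not reached, and no chain runs the other way from Juno to Vera.
So the given relations leave the order of Vera and Juno undetermined.

undetermined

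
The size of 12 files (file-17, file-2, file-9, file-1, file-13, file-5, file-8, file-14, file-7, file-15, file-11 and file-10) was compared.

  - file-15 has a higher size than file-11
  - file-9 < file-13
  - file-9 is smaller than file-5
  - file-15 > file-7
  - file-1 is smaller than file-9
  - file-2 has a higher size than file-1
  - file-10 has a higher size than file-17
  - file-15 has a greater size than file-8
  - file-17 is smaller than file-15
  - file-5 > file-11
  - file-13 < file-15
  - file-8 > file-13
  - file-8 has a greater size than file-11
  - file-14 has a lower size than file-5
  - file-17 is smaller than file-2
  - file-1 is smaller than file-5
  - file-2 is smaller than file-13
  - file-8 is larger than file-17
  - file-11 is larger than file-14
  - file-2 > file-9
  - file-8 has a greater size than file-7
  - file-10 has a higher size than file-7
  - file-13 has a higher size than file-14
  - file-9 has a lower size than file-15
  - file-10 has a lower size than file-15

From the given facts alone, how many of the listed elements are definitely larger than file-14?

From file-14 the given relations immediately reach file-13, file-11, file-5.
From those, file-8, file-15 — 5 in total.
No other element is forced above file-14 by the given relations, so the count is 5.

5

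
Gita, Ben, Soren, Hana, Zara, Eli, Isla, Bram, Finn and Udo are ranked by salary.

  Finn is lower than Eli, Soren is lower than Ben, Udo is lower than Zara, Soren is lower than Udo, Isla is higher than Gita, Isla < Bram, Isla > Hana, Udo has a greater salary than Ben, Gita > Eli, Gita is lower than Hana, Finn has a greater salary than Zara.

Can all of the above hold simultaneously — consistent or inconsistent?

The single ordering Soren < Ben < Udo < Zara < Finn < Eli < Gita < Hana < Isla < Bram satisfies every listed relation, so no contradiction arises.

consistent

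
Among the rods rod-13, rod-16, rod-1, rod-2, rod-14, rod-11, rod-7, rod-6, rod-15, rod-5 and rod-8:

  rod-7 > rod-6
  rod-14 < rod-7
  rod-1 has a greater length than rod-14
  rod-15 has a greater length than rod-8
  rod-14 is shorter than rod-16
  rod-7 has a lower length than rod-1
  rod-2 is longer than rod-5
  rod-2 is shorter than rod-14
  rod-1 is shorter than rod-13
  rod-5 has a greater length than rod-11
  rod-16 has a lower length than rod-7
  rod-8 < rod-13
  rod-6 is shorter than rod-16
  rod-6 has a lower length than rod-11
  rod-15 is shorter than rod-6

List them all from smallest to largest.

The consecutive links are each given: rod-8 < rod-15; rod-15 < rod-6; rod-6 < rod-11; rod-11 < rod-5; rod-5 < rod-2; rod-2 < rod-14; rod-14 < rod-16; rod-16 < rod-7; rod-7 < rod-1; rod-1 < rod-13.

rod-8 < rod-15 < rod-6 < rod-11 < rod-5 < rod-2 < rod-14 < rod-16 < rod-7 < rod-1 < rod-13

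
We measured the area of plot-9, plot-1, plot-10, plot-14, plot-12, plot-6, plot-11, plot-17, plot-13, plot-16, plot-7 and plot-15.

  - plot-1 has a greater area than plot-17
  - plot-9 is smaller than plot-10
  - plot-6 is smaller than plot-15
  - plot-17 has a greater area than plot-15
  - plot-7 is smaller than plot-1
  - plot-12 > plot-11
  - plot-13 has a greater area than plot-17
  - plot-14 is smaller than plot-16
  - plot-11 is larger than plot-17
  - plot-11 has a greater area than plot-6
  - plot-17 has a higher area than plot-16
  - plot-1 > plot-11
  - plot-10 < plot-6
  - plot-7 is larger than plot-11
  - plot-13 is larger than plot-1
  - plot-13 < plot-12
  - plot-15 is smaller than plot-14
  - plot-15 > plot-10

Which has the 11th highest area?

plot-10

Piecing the relations together gives one ordering: plot-9 < plot-10 < plot-6 < plot-15 < plot-14 < plot-16 < plot-17 < plot-11 < plot-7 < plot-1 < plot-13 < plot-12.
Counting 11 from the largest end gives plot-10.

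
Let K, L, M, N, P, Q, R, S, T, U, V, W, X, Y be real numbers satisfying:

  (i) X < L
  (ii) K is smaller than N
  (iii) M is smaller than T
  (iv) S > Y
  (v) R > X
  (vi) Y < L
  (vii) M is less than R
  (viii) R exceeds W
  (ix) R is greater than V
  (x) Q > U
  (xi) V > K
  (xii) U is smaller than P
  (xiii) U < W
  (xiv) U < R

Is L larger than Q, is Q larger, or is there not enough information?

Following every chain through Q: below Q we get U.
L is not reached, and no chain runs the other way from L to Q.
So the given relations leave the order of Q and L undetermined.

undetermined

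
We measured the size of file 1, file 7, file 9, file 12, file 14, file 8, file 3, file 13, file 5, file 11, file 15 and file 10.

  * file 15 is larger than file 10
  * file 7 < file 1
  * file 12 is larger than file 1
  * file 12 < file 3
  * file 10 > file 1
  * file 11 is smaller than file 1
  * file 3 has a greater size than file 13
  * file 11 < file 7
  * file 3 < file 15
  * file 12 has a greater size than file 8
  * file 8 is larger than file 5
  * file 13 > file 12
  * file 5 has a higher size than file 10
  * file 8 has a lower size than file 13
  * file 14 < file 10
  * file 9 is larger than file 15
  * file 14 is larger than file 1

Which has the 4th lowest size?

The consecutive relations fix a unique order: file 11 < file 7 < file 1 < file 14 < file 10 < file 5 < file 8 < file 12 < file 13 < file 3 < file 15 < file 9.
The 4th smallest is file 14.

file 14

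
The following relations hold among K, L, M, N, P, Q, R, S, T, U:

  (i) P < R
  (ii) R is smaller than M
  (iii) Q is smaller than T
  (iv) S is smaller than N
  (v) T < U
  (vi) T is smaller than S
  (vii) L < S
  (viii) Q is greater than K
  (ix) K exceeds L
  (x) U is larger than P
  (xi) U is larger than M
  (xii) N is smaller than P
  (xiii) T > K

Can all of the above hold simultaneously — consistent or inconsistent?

consistent

Every relation is compatible with L < K < Q < T < S < N < P < R < M < U; the set is consistent.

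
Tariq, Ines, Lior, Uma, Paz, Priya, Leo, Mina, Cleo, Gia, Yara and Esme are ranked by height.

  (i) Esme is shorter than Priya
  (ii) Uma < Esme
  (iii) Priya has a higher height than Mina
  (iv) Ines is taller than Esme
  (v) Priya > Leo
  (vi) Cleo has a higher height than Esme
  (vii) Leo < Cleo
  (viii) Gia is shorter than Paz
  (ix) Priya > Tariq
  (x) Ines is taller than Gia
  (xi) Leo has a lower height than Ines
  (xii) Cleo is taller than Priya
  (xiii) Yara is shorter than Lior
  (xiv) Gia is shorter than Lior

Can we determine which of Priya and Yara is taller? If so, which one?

Following every chain through Yara: above Yara we get Lior.
Priya is not reached, and no chain runs the other way from Priya to Yara.
So the given relations leave the order of Yara and Priya undetermined.

undetermined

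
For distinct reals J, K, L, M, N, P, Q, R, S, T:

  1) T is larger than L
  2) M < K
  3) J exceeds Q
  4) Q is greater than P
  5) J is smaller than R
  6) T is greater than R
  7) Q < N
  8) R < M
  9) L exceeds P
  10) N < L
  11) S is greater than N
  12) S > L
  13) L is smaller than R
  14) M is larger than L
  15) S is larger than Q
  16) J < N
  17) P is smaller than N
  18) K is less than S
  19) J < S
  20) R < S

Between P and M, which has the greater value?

P < Q and Q < J give P < J.
With J < N: P < Q < J < N.
With N < L: P < Q < J < N < L.
Then L < R extends the chain to R.
Then R < M extends the chain to M.
So P < M; M is the larger of the two.

M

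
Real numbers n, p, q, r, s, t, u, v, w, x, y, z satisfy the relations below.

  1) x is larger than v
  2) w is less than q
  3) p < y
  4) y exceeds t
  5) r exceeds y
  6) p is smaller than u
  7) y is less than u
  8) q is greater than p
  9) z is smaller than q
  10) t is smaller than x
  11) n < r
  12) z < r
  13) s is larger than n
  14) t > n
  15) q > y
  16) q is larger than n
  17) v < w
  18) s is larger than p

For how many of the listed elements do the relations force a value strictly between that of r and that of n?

2

Chaining upward from n reaches: s, t, x, y, q, u.
Chaining downward from r reaches: p, t, y, z.
Strictly between n and r are those in both lists: t, y — 2 elements.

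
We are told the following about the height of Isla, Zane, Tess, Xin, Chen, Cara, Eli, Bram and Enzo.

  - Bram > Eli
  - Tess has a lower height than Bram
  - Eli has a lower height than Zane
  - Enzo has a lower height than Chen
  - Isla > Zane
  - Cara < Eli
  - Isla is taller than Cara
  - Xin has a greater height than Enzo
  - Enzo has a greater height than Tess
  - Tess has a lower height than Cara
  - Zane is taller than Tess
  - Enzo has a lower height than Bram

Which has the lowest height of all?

Tess

Chaining upward from Tess: directly above it, Cara, Enzo, Zane, Bram; then Eli, Chen, Isla, Xin.
That covers every other element, and nothing is given below Tess, so Tess is the lowest height.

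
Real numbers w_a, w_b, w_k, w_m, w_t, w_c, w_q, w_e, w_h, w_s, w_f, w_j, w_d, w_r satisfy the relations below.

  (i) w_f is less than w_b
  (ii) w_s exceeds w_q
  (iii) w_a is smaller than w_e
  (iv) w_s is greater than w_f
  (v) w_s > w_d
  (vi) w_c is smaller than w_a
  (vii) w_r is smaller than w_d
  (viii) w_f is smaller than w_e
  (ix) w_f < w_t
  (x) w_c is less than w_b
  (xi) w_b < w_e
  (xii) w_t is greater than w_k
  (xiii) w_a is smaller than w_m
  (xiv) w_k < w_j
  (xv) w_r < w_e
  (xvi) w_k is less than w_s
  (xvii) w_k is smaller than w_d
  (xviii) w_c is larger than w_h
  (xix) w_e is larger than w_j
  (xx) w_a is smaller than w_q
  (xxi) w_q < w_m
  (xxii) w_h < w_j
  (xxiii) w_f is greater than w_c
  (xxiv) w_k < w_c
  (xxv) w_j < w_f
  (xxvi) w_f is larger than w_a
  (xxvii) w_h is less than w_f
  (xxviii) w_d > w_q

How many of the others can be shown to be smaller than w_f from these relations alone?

5

Directly below w_f: w_h, w_c, w_j, w_a.
One step further: w_k (5 so far).
No other element is forced below w_f by the given relations, so the count is 5.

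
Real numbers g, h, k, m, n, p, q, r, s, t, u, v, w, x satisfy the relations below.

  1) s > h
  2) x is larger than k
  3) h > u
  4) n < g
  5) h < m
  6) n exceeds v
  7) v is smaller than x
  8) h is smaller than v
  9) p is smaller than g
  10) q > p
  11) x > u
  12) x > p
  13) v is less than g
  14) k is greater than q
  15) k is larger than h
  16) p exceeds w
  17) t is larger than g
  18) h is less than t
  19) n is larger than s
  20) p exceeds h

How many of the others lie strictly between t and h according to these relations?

5

The relations place h below t. An element lies strictly between them when it is forced above h and also forced below t.
Above h: {p, q, k, v, s, m, n, x, g}. Below t: {u, w, p, v, s, n, g}.
Intersection: {p, v, s, n, g} — 5.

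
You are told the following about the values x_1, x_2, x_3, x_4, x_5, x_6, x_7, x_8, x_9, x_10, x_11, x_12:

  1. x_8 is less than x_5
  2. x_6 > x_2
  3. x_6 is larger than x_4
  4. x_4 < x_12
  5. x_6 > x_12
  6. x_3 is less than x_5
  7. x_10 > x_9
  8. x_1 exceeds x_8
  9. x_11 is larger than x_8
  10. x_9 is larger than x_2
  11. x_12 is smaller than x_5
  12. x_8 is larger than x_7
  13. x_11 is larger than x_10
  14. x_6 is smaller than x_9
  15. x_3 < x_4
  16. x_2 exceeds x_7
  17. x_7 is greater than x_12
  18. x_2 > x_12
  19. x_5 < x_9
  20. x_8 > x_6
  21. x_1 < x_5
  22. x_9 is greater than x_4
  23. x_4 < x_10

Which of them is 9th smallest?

Piecing the relations together gives one ordering: x_3 < x_4 < x_12 < x_7 < x_2 < x_6 < x_8 < x_1 < x_5 < x_9 < x_10 < x_11.
Counting 9 from the smallest end gives x_5.

x_5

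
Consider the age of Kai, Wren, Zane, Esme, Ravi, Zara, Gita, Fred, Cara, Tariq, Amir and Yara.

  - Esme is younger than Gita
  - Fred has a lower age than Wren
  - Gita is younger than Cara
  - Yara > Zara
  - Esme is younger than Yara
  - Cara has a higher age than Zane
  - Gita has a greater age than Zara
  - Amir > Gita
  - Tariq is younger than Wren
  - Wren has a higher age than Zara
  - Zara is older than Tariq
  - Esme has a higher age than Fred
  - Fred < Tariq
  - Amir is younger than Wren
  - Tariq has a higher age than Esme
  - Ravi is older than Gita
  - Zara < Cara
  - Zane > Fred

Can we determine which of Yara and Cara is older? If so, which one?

Following every chain through Yara: below Yara we get Fred, Esme, Tariq, Zara.
Cara is not reached, and no chain runs the other way from Cara to Yara.
So the given relations leave the order of Yara and Cara undetermined.

undetermined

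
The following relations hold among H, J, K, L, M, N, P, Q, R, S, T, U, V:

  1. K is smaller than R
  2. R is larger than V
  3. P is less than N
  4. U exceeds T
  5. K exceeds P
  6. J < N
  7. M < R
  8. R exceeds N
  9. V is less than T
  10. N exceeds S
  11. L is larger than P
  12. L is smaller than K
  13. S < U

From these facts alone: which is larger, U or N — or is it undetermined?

Following every chain through N: above N we get R; below N we get P, S, J.
U is not reached, and no chain runs the other way from U to N.
So the given relations leave the order of N and U undetermined.

undetermined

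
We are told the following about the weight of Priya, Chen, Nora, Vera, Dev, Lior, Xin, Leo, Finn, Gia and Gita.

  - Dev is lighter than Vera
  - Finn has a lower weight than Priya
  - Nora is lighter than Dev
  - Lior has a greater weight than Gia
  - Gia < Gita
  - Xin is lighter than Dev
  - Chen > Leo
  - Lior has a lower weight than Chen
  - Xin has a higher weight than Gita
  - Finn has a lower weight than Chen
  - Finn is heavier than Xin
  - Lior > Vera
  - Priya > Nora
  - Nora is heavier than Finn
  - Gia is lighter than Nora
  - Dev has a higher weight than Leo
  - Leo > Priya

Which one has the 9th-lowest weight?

Vera

The consecutive relations fix a unique order: Gia < Gita < Xin < Finn < Nora < Priya < Leo < Dev < Vera < Lior < Chen.
The 9th smallest is Vera.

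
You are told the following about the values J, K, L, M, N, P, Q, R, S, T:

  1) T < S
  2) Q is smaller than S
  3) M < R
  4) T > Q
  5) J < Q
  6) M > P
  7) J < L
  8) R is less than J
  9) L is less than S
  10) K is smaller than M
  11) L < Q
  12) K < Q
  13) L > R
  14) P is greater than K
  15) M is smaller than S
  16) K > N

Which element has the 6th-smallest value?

J

The consecutive relations fix a unique order: N < K < P < M < R < J < L < Q < T < S.
The 6th smallest is J.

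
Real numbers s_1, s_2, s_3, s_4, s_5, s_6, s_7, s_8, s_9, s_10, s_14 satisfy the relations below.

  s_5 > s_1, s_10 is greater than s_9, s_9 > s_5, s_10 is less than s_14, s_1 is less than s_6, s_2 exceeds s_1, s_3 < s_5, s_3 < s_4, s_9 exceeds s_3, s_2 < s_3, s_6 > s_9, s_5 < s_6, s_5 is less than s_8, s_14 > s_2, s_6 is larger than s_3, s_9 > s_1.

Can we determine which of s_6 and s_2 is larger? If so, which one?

s_6

s_2 < s_3 and s_3 < s_5 give s_2 < s_5.
With s_5 < s_9: s_2 < s_3 < s_5 < s_9.
With s_9 < s_6: s_2 < s_3 < s_5 < s_9 < s_6.
So s_6 is larger.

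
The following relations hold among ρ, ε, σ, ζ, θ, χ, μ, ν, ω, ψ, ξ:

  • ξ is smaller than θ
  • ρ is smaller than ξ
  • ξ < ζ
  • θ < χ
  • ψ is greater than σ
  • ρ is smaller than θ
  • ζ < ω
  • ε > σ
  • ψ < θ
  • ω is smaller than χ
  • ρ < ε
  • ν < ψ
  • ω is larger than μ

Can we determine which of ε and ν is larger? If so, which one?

undetermined

Following every chain through ν: above ν we get ψ, θ, χ.
ε is not reached, and no chain runs the other way from ε to ν.
So the given relations leave the order of ν and ε undetermined.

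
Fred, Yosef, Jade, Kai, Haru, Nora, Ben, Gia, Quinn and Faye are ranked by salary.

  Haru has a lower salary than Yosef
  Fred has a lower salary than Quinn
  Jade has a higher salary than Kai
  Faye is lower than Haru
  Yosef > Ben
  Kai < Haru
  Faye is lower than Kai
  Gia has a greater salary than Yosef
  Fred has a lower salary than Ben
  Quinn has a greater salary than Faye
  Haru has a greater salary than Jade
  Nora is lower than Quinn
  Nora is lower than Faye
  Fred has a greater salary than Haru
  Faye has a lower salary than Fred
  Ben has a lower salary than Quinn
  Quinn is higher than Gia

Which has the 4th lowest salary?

The consecutive relations fix a unique order: Nora < Faye < Kai < Jade < Haru < Fred < Ben < Yosef < Gia < Quinn.
Counting 4 from the smallest end gives Jade.

Jade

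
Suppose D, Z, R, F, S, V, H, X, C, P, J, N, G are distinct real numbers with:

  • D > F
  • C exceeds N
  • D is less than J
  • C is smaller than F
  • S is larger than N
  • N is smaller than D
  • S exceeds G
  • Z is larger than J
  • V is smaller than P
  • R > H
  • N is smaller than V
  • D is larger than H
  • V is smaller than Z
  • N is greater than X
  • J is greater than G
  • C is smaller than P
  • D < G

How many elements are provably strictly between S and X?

5

Chaining upward from X reaches: N, C, F, D, V, G, J, Z, P.
Chaining downward from S reaches: H, N, C, F, D, G.
Strictly between X and S are those in both lists: N, C, F, D, G — 5 elements.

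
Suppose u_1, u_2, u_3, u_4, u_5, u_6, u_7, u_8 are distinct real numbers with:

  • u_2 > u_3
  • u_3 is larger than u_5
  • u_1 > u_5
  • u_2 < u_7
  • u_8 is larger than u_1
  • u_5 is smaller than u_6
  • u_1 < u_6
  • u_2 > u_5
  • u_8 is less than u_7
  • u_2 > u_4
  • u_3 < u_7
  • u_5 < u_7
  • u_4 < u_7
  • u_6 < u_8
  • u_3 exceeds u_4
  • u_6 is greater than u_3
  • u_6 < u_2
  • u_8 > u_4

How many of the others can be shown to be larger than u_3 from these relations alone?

4

The elements the relations force above u_3 are u_6, u_2, u_8, u_7 — no chain reaches any other.
That is 4.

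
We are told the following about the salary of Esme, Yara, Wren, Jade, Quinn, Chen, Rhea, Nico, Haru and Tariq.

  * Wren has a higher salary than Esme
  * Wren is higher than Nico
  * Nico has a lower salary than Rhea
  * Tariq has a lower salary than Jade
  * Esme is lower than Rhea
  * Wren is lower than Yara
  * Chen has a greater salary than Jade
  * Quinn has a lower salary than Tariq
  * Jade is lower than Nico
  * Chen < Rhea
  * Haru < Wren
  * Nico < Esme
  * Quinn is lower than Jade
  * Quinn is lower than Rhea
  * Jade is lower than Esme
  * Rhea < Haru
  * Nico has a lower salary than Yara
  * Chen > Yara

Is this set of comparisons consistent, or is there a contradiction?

Chaining the given relations yields Wren < Yara < Chen < Rhea < Haru, so Wren < Haru. But one relation states Haru < Wren. These cannot both hold.

inconsistent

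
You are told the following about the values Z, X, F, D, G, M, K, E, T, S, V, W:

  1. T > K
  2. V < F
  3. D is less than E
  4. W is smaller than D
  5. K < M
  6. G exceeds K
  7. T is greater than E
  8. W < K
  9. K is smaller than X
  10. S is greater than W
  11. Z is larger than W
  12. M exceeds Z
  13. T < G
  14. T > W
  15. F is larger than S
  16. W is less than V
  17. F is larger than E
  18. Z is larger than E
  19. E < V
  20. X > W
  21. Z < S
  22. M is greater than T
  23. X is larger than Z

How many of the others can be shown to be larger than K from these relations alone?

4

The elements the relations force above K are T, M, X, G — no chain reaches any other.
That is 4.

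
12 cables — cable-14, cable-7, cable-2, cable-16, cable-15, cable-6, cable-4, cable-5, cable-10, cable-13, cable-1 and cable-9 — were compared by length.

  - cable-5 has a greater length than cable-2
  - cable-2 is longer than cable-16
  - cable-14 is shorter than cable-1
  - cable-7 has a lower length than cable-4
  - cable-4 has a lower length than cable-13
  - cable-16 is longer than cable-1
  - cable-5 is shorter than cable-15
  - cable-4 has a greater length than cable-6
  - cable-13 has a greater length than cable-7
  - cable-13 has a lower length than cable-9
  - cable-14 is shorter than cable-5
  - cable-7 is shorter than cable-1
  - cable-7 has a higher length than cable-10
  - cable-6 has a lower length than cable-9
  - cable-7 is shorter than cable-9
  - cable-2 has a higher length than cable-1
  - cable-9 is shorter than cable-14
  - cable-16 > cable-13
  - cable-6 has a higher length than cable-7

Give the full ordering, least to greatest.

The consecutive links are each given: cable-10 < cable-7; cable-7 < cable-6; cable-6 < cable-4; cable-4 < cable-13; cable-13 < cable-9; cable-9 < cable-14; cable-14 < cable-1; cable-1 < cable-16; cable-16 < cable-2; cable-2 < cable-5; cable-5 < cable-15.

cable-10 < cable-7 < cable-6 < cable-4 < cable-13 < cable-9 < cable-14 < cable-1 < cable-16 < cable-2 < cable-5 < cable-15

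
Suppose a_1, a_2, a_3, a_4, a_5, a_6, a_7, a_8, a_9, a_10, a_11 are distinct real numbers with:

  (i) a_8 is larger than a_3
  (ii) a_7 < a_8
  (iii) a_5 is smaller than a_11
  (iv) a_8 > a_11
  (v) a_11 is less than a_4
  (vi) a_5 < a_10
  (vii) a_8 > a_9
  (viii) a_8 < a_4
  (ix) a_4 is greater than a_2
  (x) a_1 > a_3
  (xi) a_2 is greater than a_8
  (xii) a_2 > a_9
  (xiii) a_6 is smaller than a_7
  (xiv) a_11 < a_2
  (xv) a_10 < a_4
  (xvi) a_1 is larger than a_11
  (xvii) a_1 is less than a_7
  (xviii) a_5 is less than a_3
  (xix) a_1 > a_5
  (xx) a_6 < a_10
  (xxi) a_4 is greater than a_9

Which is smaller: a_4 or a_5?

a_5

Following the relations from a_5: a_5 < a_3 < a_1 < a_7 < a_8 < a_2 < a_4.
So a_5 < a_4; a_5 is the smaller of the two.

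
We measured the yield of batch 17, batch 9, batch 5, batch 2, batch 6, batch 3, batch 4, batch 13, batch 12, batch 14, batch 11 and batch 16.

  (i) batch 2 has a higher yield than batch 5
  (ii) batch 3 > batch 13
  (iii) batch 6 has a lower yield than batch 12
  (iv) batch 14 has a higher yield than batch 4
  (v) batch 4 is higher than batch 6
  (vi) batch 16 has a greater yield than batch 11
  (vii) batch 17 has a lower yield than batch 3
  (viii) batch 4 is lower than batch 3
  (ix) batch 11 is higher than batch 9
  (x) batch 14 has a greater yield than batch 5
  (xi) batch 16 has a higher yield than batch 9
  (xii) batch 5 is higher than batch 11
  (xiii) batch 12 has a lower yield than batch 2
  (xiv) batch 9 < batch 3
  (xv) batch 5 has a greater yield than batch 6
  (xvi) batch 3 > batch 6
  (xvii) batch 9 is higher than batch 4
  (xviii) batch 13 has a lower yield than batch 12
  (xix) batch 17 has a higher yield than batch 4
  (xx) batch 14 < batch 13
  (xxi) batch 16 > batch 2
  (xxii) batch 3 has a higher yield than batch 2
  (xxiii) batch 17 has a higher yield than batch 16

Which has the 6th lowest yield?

Piecing the relations together gives one ordering: batch 6 < batch 4 < batch 9 < batch 11 < batch 5 < batch 14 < batch 13 < batch 12 < batch 2 < batch 16 < batch 17 < batch 3.
The 6th smallest is batch 14.

batch 14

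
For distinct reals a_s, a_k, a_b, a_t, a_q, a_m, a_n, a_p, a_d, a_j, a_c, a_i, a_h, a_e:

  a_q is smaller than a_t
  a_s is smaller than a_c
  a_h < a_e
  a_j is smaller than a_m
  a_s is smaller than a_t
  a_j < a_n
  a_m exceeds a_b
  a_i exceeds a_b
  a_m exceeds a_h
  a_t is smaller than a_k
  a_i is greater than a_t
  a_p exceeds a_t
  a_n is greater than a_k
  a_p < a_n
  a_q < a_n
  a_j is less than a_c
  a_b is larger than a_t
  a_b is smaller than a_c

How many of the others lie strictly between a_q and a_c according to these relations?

Chaining upward from a_q reaches: a_t, a_b, a_p, a_k, a_m, a_n, a_i.
Chaining downward from a_c reaches: a_s, a_t, a_b, a_j.
Strictly between a_q and a_c are those in both lists: a_t, a_b — 2 elements.

2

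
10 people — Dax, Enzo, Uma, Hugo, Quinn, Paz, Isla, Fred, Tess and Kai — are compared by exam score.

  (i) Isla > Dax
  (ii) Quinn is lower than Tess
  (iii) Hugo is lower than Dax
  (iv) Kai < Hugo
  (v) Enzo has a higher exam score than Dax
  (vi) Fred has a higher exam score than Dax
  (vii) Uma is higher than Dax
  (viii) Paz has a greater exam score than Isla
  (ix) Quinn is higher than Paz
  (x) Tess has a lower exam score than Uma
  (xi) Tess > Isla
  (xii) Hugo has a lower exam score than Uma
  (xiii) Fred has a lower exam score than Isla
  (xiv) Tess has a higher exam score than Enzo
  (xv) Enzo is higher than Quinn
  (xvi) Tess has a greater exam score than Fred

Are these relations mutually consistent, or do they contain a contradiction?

consistent

The single ordering Kai < Hugo < Dax < Fred < Isla < Paz < Quinn < Enzo < Tess < Uma satisfies every listed relation, so no contradiction arises.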